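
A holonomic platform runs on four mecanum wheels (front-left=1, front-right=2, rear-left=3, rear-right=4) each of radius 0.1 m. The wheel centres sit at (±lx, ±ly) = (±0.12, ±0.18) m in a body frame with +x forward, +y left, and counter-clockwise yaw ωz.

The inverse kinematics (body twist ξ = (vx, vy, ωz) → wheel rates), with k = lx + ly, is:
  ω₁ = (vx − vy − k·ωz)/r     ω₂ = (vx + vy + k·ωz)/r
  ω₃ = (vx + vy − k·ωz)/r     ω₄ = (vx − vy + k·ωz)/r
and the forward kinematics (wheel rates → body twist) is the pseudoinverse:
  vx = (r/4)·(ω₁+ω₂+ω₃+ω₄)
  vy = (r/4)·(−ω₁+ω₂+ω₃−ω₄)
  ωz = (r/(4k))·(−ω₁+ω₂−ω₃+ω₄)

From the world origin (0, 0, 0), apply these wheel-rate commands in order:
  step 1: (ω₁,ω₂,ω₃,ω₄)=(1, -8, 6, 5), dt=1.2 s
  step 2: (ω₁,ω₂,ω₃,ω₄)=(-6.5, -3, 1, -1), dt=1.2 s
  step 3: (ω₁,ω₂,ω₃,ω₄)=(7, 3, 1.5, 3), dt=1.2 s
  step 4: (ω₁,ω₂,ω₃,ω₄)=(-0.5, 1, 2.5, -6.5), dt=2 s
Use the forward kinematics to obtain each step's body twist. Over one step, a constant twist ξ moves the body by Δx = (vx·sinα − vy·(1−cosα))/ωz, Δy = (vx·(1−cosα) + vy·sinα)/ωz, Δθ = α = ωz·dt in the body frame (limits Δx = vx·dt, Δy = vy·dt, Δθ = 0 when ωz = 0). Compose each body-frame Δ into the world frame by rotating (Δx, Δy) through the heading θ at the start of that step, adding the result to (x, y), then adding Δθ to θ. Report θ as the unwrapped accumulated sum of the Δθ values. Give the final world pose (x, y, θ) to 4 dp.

(0.5690, -0.2956, -2.3500)

step 1: ξ=(vx,vy,ωz)=(0.1000, -0.2000, -0.8333), dt=1.2 → body Δ=(-0.0094, -0.2571, -1.0000) → world pose (-0.0094, -0.2571, -1.0000)
step 2: ξ=(vx,vy,ωz)=(-0.2375, 0.1375, 0.1250), dt=1.2 → body Δ=(-0.2963, 0.1430, 0.1500) → world pose (-0.0491, 0.0695, -0.8500)
step 3: ξ=(vx,vy,ωz)=(0.3625, -0.1375, -0.2083), dt=1.2 → body Δ=(0.4100, -0.2174, -0.2500) → world pose (0.0582, -0.3820, -1.1000)
step 4: ξ=(vx,vy,ωz)=(-0.0875, 0.2625, -0.6250), dt=2.0 → body Δ=(0.1547, 0.4944, -1.2500) → world pose (0.5690, -0.2956, -2.3500)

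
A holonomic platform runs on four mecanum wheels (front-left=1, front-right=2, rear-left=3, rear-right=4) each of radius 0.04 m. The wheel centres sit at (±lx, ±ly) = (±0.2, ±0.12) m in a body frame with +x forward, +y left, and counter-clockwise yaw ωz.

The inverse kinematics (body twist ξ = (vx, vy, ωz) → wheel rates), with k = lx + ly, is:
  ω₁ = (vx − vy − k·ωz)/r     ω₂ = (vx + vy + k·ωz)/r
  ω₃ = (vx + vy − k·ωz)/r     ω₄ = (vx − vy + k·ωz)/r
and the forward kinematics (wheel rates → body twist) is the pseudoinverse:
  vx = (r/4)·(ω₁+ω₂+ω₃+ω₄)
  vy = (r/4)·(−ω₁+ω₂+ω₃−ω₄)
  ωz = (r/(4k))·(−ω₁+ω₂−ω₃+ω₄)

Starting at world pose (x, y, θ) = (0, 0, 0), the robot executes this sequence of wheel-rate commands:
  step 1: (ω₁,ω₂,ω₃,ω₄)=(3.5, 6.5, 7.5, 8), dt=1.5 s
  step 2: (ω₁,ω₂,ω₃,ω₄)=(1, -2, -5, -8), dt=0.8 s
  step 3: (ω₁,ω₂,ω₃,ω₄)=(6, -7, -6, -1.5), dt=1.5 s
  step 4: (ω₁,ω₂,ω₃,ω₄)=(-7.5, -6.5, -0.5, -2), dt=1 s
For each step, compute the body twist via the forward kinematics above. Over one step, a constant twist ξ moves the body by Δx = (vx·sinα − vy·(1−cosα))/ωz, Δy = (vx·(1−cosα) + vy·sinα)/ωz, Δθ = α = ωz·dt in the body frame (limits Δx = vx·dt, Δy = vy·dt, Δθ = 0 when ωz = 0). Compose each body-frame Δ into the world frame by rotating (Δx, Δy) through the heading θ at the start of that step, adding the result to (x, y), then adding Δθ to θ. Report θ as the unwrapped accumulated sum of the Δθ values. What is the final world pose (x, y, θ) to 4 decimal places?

step 1: ξ=(vx,vy,ωz)=(0.2550, 0.0250, 0.1094), dt=1.5 → body Δ=(0.3777, 0.0686, 0.1641) → world pose (0.3777, 0.0686, 0.1641)
step 2: ξ=(vx,vy,ωz)=(-0.1400, 0.0000, -0.1875), dt=0.8 → body Δ=(-0.1116, 0.0084, -0.1500) → world pose (0.2663, 0.0587, 0.0141)
step 3: ξ=(vx,vy,ωz)=(-0.0850, -0.1750, -0.2656), dt=1.5 → body Δ=(-0.1758, -0.2305, -0.3984) → world pose (0.0938, -0.1743, -0.3844)
step 4: ξ=(vx,vy,ωz)=(-0.1650, 0.0250, -0.0156), dt=1.0 → body Δ=(-0.1648, 0.0263, -0.0156) → world pose (-0.0492, -0.0881, -0.4000)

(-0.0492, -0.0881, -0.4000)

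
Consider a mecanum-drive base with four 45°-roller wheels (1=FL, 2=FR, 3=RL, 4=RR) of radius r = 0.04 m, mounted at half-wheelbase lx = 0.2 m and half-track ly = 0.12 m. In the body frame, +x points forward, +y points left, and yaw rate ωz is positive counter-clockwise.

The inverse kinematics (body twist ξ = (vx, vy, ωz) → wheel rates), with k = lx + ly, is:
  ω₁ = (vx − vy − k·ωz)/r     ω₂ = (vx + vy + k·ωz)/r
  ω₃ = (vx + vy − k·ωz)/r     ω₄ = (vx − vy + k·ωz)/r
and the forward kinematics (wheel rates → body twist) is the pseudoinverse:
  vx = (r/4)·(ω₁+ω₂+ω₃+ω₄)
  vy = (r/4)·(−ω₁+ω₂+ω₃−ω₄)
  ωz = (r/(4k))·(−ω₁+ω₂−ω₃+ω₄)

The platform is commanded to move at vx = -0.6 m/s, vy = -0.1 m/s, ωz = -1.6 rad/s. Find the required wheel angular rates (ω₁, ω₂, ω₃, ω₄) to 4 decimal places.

k = lx + ly = 0.2 + 0.12 = 0.3200;  k·ωz = 0.3200·-1.6 = -0.5120
ω₁ (FL) = (vx − vy − k·ωz)/r = 0.0120/0.04 = 0.3000
ω₂ (FR) = (vx + vy + k·ωz)/r = -1.2120/0.04 = -30.3000
ω₃ (RL) = (vx + vy − k·ωz)/r = -0.1880/0.04 = -4.7000
ω₄ (RR) = (vx − vy + k·ωz)/r = -1.0120/0.04 = -25.3000

(0.3000, -30.3000, -4.7000, -25.3000)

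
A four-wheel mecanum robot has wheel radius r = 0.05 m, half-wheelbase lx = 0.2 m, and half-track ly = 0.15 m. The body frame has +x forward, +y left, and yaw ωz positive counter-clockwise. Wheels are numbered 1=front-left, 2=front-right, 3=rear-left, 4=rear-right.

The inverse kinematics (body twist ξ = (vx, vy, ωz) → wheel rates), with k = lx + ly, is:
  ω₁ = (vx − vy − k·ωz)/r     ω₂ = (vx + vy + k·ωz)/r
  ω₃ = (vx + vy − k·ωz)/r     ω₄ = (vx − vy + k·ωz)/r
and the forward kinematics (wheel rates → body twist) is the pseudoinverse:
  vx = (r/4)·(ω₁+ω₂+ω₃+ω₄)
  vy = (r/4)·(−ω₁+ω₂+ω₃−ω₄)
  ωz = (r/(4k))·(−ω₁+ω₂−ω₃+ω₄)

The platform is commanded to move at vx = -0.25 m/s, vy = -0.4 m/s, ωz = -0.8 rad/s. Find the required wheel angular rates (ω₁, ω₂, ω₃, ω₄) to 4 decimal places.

(8.6000, -18.6000, -7.4000, -2.6000)

k = lx + ly = 0.2 + 0.15 = 0.3500;  k·ωz = 0.3500·-0.8 = -0.2800
ω₁ (FL) = (vx − vy − k·ωz)/r = 0.4300/0.05 = 8.6000
ω₂ (FR) = (vx + vy + k·ωz)/r = -0.9300/0.05 = -18.6000
ω₃ (RL) = (vx + vy − k·ωz)/r = -0.3700/0.05 = -7.4000
ω₄ (RR) = (vx − vy + k·ωz)/r = -0.1300/0.05 = -2.6000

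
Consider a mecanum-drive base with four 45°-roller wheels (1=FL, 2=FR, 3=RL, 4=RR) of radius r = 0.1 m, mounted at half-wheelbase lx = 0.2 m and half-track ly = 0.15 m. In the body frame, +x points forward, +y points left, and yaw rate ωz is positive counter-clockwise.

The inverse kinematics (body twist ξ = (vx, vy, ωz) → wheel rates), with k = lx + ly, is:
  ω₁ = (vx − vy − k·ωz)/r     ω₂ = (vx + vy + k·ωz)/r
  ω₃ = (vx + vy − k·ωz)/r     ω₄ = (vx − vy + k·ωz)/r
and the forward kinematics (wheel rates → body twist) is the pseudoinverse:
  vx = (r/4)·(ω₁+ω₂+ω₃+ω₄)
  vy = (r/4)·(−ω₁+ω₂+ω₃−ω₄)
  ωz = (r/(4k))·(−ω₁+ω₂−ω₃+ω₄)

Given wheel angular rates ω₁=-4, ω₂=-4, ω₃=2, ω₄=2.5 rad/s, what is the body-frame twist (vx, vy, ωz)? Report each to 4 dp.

k = lx + ly = 0.2 + 0.15 = 0.3500
ω₁+ω₂+ω₃+ω₄ = -3.5000  →  vx = (0.1/4)·-3.5000 = -0.0875
−ω₁+ω₂+ω₃−ω₄ = -0.5000  →  vy = (0.1/4)·-0.5000 = -0.0125
−ω₁+ω₂−ω₃+ω₄ = 0.5000  →  ωz = (0.1/1.4000)·0.5000 = 0.0357

(-0.0875, -0.0125, 0.0357)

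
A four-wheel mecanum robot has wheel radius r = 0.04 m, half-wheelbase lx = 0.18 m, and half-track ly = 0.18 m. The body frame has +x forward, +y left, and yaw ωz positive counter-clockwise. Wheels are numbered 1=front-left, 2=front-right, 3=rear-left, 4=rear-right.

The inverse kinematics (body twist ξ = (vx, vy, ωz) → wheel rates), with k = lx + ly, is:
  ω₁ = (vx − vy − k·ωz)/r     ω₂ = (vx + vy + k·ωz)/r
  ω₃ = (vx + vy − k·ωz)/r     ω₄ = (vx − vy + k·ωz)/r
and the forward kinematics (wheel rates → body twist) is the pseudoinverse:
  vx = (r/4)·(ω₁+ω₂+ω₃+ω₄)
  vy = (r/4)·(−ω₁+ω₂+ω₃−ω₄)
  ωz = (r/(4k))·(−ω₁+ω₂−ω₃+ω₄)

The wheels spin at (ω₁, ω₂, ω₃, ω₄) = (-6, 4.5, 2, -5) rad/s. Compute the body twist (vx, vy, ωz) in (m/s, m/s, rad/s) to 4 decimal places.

(-0.0450, 0.1750, 0.0972)

k = lx + ly = 0.18 + 0.18 = 0.3600
ω₁+ω₂+ω₃+ω₄ = -4.5000  →  vx = (0.04/4)·-4.5000 = -0.0450
−ω₁+ω₂+ω₃−ω₄ = 17.5000  →  vy = (0.04/4)·17.5000 = 0.1750
−ω₁+ω₂−ω₃+ω₄ = 3.5000  →  ωz = (0.04/1.4400)·3.5000 = 0.0972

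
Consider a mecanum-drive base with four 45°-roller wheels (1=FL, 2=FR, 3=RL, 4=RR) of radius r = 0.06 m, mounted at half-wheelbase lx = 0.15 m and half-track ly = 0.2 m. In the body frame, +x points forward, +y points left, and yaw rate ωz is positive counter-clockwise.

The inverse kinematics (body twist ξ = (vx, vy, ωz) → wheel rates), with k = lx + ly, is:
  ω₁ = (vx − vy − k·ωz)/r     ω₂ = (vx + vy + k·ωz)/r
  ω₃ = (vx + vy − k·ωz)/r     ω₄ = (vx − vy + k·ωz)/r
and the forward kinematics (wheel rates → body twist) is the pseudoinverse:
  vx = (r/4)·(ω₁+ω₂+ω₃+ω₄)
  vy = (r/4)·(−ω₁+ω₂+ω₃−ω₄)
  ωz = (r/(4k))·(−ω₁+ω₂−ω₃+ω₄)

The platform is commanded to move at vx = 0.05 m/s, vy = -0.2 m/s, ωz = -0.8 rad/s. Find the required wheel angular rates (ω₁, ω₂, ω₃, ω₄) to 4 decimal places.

k = lx + ly = 0.15 + 0.2 = 0.3500;  k·ωz = 0.3500·-0.8 = -0.2800
ω₁ (FL) = (vx − vy − k·ωz)/r = 0.5300/0.06 = 8.8333
ω₂ (FR) = (vx + vy + k·ωz)/r = -0.4300/0.06 = -7.1667
ω₃ (RL) = (vx + vy − k·ωz)/r = 0.1300/0.06 = 2.1667
ω₄ (RR) = (vx − vy + k·ωz)/r = -0.0300/0.06 = -0.5000

(8.8333, -7.1667, 2.1667, -0.5000)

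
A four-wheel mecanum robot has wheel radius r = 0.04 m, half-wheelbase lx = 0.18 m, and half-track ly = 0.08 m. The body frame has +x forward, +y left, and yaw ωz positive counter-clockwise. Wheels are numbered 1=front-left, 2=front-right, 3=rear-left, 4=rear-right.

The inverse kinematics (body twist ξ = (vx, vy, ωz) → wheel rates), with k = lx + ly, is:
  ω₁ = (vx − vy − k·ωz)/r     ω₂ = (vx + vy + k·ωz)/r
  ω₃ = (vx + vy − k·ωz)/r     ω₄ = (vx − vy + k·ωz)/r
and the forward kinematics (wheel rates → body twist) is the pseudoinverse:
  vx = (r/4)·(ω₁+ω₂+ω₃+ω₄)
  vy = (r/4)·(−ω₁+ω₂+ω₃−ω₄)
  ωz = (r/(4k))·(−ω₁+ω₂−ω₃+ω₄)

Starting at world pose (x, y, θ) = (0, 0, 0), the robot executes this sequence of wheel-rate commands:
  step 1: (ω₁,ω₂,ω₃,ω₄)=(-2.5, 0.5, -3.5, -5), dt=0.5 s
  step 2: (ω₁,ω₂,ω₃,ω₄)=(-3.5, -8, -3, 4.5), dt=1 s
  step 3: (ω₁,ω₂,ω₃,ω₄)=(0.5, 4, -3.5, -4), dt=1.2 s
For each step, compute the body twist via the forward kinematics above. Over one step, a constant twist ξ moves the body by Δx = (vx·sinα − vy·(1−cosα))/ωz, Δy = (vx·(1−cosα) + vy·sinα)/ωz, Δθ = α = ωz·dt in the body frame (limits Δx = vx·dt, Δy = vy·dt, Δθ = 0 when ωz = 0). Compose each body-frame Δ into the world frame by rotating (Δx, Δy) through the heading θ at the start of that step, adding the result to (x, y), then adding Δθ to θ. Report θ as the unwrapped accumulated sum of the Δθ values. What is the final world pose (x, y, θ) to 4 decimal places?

step 1: ξ=(vx,vy,ωz)=(-0.1050, 0.0450, 0.0577), dt=0.5 → body Δ=(-0.0528, 0.0217, 0.0288) → world pose (-0.0528, 0.0217, 0.0288)
step 2: ξ=(vx,vy,ωz)=(-0.1000, -0.1200, 0.1154), dt=1.0 → body Δ=(-0.0929, -0.1255, 0.1154) → world pose (-0.1420, -0.1064, 0.1442)
step 3: ξ=(vx,vy,ωz)=(-0.0300, 0.0400, 0.1154), dt=1.2 → body Δ=(-0.0392, 0.0454, 0.1385) → world pose (-0.1873, -0.0671, 0.2827)

(-0.1873, -0.0671, 0.2827)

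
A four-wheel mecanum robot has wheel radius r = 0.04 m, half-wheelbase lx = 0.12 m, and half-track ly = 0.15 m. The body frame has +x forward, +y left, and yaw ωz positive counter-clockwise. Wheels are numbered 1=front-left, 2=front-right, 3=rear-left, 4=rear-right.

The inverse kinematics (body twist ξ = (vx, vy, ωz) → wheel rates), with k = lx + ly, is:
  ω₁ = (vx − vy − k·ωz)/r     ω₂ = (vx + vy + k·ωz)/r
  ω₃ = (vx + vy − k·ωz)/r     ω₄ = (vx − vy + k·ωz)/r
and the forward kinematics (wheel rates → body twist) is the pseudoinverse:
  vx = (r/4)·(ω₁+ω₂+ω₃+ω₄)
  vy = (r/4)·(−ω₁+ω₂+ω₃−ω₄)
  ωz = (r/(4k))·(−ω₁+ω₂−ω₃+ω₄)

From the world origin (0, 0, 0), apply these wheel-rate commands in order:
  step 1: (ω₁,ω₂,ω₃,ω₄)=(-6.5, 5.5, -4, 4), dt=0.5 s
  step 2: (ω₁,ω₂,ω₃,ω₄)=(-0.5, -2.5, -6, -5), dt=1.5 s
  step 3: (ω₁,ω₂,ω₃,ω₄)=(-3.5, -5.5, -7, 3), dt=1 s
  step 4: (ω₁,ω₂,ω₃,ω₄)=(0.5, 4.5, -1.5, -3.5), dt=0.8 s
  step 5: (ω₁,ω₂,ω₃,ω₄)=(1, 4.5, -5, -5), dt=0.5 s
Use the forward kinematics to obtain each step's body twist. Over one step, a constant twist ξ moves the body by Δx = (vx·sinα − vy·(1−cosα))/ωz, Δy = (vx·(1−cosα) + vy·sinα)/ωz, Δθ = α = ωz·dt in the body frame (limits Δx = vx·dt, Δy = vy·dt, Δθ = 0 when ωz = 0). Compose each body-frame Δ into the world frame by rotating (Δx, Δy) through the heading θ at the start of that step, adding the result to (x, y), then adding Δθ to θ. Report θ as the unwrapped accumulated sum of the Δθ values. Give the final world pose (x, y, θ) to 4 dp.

(-0.3109, -0.2218, 0.7352)

step 1: ξ=(vx,vy,ωz)=(-0.0100, 0.0400, 0.7407), dt=0.5 → body Δ=(-0.0085, 0.0186, 0.3704) → world pose (-0.0085, 0.0186, 0.3704)
step 2: ξ=(vx,vy,ωz)=(-0.1400, -0.0300, -0.0370), dt=1.5 → body Δ=(-0.2111, -0.0391, -0.0556) → world pose (-0.1912, -0.0943, 0.3148)
step 3: ξ=(vx,vy,ωz)=(-0.1300, -0.1200, 0.2963), dt=1.0 → body Δ=(-0.1105, -0.1374, 0.2963) → world pose (-0.2537, -0.2591, 0.6111)
step 4: ξ=(vx,vy,ωz)=(0.0000, 0.0600, 0.0741), dt=0.8 → body Δ=(-0.0014, 0.0480, 0.0593) → world pose (-0.2824, -0.2206, 0.6704)
step 5: ξ=(vx,vy,ωz)=(-0.0450, 0.0350, 0.1296), dt=0.5 → body Δ=(-0.0231, 0.0168, 0.0648) → world pose (-0.3109, -0.2218, 0.7352)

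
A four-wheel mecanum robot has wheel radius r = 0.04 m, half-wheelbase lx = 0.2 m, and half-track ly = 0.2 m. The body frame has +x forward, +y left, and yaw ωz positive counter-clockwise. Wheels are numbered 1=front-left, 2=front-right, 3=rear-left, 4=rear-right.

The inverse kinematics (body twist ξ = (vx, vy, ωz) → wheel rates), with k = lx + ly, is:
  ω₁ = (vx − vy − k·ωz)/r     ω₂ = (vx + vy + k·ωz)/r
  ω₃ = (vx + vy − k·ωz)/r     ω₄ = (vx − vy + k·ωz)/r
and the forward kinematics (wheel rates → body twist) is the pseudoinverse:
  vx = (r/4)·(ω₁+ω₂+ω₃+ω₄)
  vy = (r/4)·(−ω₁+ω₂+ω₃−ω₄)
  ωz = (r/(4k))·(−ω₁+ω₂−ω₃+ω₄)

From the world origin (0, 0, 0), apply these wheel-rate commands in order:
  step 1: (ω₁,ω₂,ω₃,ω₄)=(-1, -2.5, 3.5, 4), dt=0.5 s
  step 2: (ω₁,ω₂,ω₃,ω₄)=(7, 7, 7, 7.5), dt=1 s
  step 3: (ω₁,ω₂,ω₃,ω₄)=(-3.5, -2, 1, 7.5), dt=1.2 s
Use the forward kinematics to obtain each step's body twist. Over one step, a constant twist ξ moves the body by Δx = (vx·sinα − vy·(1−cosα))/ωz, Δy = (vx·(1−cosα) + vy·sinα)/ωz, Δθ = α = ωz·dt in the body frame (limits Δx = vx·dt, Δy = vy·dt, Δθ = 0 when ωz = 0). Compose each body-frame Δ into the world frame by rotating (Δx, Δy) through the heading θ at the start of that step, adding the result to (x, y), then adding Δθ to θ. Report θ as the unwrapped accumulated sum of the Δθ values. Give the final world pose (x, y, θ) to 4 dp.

(0.3477, -0.0720, 0.2400)

step 1: ξ=(vx,vy,ωz)=(0.0400, -0.0200, -0.0250), dt=0.5 → body Δ=(0.0199, -0.0101, -0.0125) → world pose (0.0199, -0.0101, -0.0125)
step 2: ξ=(vx,vy,ωz)=(0.2850, -0.0050, 0.0125), dt=1.0 → body Δ=(0.2850, -0.0032, 0.0125) → world pose (0.3049, -0.0169, 0.0000)
step 3: ξ=(vx,vy,ωz)=(0.0300, -0.0500, 0.2000), dt=1.2 → body Δ=(0.0428, -0.0551, 0.2400) → world pose (0.3477, -0.0720, 0.2400)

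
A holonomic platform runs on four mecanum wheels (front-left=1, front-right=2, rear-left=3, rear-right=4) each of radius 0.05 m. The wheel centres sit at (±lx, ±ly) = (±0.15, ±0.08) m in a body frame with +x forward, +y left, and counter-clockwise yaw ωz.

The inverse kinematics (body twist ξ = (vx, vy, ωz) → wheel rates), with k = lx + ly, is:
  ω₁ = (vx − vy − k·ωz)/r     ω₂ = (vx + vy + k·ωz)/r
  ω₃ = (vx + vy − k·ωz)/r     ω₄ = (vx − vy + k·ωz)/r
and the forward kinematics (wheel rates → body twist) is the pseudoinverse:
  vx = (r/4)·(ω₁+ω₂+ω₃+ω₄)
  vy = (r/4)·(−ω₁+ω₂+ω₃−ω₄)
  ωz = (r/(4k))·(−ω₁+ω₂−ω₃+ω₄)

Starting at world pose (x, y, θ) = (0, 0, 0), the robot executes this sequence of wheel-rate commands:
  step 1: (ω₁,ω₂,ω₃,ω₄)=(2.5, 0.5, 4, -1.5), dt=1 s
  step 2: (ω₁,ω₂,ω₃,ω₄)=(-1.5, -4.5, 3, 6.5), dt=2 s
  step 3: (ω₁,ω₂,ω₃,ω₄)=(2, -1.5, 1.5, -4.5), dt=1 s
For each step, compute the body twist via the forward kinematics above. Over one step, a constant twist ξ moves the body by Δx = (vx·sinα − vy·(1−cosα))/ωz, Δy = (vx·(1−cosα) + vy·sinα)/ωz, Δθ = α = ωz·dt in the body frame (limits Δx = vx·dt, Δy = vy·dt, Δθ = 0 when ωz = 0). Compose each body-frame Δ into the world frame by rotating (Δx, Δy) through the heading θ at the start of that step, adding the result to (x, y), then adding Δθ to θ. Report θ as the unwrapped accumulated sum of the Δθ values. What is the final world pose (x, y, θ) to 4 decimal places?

step 1: ξ=(vx,vy,ωz)=(0.0688, 0.0438, -0.4076), dt=1.0 → body Δ=(0.0757, 0.0287, -0.4076) → world pose (0.0757, 0.0287, -0.4076)
step 2: ξ=(vx,vy,ωz)=(0.0438, -0.0812, 0.0272), dt=2.0 → body Δ=(0.0919, -0.1600, 0.0543) → world pose (0.0966, -0.1546, -0.3533)
step 3: ξ=(vx,vy,ωz)=(-0.0312, 0.0312, -0.5163), dt=1.0 → body Δ=(-0.0220, 0.0378, -0.5163) → world pose (0.0890, -0.1116, -0.8696)

(0.0890, -0.1116, -0.8696)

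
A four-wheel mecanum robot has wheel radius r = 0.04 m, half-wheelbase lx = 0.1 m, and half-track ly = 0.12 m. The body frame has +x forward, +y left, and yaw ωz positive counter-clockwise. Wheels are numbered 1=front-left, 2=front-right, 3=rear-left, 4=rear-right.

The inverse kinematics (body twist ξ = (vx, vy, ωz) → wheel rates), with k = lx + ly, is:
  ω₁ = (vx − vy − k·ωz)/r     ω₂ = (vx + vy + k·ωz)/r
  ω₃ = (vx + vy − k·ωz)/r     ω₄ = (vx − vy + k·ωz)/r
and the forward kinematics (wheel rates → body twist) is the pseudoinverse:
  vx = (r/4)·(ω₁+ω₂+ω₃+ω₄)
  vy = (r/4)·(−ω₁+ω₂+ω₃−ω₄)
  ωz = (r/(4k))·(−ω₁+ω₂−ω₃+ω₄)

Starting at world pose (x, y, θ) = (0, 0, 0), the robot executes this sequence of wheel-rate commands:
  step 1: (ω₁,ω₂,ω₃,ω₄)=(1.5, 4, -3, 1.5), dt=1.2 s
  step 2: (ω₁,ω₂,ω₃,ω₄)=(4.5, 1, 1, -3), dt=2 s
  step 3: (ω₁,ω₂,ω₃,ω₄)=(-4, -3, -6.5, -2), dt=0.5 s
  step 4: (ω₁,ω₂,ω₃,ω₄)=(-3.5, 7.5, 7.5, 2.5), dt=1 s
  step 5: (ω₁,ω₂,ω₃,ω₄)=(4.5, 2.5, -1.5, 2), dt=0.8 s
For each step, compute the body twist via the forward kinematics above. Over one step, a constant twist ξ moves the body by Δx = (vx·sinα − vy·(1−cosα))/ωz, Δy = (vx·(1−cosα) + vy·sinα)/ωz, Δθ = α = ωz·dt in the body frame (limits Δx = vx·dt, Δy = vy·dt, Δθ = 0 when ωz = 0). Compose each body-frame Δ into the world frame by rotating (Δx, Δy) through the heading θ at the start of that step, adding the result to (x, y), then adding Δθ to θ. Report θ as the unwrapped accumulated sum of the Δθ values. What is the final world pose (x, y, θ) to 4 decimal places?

step 1: ξ=(vx,vy,ωz)=(0.0400, -0.0200, 0.3182), dt=1.2 → body Δ=(0.0514, -0.0144, 0.3818) → world pose (0.0514, -0.0144, 0.3818)
step 2: ξ=(vx,vy,ωz)=(0.0350, 0.0050, -0.3409), dt=2.0 → body Δ=(0.0680, -0.0137, -0.6818) → world pose (0.1196, -0.0018, -0.3000)
step 3: ξ=(vx,vy,ωz)=(-0.1550, -0.0350, 0.2500), dt=0.5 → body Δ=(-0.0762, -0.0223, 0.1250) → world pose (0.0402, -0.0005, -0.1750)
step 4: ξ=(vx,vy,ωz)=(0.1400, 0.1600, 0.2727), dt=1.0 → body Δ=(0.1166, 0.1770, 0.2727) → world pose (0.1858, 0.1535, 0.0977)
step 5: ξ=(vx,vy,ωz)=(0.0750, -0.0550, 0.0682), dt=0.8 → body Δ=(0.0612, -0.0423, 0.0545) → world pose (0.2508, 0.1173, 0.1523)

(0.2508, 0.1173, 0.1523)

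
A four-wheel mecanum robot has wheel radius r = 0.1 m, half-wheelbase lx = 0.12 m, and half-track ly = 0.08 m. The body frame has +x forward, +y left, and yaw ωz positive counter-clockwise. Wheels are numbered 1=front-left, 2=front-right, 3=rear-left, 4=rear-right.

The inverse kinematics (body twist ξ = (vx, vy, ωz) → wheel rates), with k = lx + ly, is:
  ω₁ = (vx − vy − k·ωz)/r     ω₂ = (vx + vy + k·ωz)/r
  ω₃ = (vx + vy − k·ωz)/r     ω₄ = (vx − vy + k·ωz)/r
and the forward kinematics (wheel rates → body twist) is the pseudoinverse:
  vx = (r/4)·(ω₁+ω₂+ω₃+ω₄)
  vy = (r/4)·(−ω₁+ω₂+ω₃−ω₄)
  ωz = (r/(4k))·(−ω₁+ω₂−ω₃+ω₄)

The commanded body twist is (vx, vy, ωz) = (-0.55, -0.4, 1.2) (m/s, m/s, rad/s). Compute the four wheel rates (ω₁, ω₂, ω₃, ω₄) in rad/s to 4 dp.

k = lx + ly = 0.12 + 0.08 = 0.2000;  k·ωz = 0.2000·1.2 = 0.2400
ω₁ (FL) = (vx − vy − k·ωz)/r = -0.3900/0.1 = -3.9000
ω₂ (FR) = (vx + vy + k·ωz)/r = -0.7100/0.1 = -7.1000
ω₃ (RL) = (vx + vy − k·ωz)/r = -1.1900/0.1 = -11.9000
ω₄ (RR) = (vx − vy + k·ωz)/r = 0.0900/0.1 = 0.9000

(-3.9000, -7.1000, -11.9000, 0.9000)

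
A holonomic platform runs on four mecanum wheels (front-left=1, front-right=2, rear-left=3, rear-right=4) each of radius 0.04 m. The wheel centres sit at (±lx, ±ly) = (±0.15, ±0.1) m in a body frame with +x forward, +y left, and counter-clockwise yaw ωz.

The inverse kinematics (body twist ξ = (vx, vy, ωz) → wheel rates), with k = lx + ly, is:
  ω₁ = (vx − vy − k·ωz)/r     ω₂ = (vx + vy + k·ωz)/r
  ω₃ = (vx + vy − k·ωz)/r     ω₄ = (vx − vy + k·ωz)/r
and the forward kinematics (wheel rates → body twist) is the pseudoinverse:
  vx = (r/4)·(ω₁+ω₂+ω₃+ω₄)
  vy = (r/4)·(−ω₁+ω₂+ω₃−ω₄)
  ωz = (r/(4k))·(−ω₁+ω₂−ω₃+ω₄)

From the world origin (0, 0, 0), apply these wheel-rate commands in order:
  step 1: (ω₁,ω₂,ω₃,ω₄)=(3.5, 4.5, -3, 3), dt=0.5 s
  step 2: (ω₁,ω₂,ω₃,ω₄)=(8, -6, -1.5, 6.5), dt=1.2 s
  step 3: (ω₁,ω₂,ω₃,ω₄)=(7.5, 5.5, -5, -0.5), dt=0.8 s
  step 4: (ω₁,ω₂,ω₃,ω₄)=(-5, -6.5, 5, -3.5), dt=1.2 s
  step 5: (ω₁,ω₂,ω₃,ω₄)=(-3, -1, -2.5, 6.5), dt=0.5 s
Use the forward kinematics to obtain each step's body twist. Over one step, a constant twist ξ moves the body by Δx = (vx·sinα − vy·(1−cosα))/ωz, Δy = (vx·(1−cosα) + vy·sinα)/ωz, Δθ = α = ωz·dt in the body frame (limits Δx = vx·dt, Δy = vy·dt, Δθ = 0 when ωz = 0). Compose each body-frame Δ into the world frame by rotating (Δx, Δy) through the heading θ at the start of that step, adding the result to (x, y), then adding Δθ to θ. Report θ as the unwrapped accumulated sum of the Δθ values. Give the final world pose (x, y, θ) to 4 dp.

step 1: ξ=(vx,vy,ωz)=(0.0800, -0.0500, 0.2800), dt=0.5 → body Δ=(0.0416, -0.0221, 0.1400) → world pose (0.0416, -0.0221, 0.1400)
step 2: ξ=(vx,vy,ωz)=(0.0700, -0.2200, -0.2400), dt=1.2 → body Δ=(0.0451, -0.2724, -0.2880) → world pose (0.1243, -0.2855, -0.1480)
step 3: ξ=(vx,vy,ωz)=(0.0750, -0.0650, 0.1000), dt=0.8 → body Δ=(0.0620, -0.0495, 0.0800) → world pose (0.1783, -0.3437, -0.0680)
step 4: ξ=(vx,vy,ωz)=(-0.1000, 0.0700, -0.4000), dt=1.2 → body Δ=(-0.0957, 0.1091, -0.4800) → world pose (0.0903, -0.2284, -0.5480)
step 5: ξ=(vx,vy,ωz)=(0.0000, -0.0700, 0.4400), dt=0.5 → body Δ=(0.0038, -0.0347, 0.2200) → world pose (0.0755, -0.2600, -0.3280)

(0.0755, -0.2600, -0.3280)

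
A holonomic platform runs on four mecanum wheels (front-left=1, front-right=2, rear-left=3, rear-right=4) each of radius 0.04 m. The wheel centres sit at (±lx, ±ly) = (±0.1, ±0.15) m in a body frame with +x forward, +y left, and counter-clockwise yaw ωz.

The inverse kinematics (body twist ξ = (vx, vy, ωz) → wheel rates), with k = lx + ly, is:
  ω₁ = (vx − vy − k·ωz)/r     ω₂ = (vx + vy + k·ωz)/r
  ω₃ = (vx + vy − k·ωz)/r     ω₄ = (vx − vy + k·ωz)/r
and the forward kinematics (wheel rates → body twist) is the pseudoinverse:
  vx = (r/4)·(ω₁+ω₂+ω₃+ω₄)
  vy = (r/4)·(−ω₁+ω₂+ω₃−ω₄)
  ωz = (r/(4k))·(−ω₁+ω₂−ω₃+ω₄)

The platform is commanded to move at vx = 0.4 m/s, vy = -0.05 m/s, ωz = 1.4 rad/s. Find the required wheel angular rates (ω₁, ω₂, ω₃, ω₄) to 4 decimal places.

k = lx + ly = 0.1 + 0.15 = 0.2500;  k·ωz = 0.2500·1.4 = 0.3500
ω₁ (FL) = (vx − vy − k·ωz)/r = 0.1000/0.04 = 2.5000
ω₂ (FR) = (vx + vy + k·ωz)/r = 0.7000/0.04 = 17.5000
ω₃ (RL) = (vx + vy − k·ωz)/r = 0.0000/0.04 = 0.0000
ω₄ (RR) = (vx − vy + k·ωz)/r = 0.8000/0.04 = 20.0000

(2.5000, 17.5000, 0.0000, 20.0000)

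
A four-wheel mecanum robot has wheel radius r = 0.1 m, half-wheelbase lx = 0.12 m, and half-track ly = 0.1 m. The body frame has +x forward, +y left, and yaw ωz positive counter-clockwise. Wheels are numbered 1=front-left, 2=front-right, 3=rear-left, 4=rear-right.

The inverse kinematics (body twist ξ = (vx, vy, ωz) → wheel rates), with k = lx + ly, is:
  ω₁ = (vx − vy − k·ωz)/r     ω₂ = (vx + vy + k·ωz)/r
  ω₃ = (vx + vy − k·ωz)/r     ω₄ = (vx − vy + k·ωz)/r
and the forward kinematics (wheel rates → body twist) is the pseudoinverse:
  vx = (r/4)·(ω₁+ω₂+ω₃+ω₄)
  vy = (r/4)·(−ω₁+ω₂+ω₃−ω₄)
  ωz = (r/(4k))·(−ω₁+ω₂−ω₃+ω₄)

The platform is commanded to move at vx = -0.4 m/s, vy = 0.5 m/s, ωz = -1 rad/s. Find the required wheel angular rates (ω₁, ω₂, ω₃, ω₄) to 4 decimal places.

k = lx + ly = 0.12 + 0.1 = 0.2200;  k·ωz = 0.2200·-1 = -0.2200
ω₁ (FL) = (vx − vy − k·ωz)/r = -0.6800/0.1 = -6.8000
ω₂ (FR) = (vx + vy + k·ωz)/r = -0.1200/0.1 = -1.2000
ω₃ (RL) = (vx + vy − k·ωz)/r = 0.3200/0.1 = 3.2000
ω₄ (RR) = (vx − vy + k·ωz)/r = -1.1200/0.1 = -11.2000

(-6.8000, -1.2000, 3.2000, -11.2000)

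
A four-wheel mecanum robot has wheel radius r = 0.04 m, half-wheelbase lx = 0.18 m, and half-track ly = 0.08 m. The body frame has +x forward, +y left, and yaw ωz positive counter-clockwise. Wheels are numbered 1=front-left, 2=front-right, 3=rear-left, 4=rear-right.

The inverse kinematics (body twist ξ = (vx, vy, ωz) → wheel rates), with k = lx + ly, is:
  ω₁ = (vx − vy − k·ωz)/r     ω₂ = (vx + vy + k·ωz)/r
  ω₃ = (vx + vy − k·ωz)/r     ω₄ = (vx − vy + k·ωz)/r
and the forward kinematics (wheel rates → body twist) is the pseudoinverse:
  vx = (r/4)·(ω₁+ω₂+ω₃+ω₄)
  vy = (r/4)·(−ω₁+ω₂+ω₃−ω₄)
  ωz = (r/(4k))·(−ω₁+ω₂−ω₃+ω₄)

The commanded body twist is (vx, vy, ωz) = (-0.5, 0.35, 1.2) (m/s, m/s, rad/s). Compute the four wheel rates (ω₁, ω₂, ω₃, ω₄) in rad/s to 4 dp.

k = lx + ly = 0.18 + 0.08 = 0.2600;  k·ωz = 0.2600·1.2 = 0.3120
ω₁ (FL) = (vx − vy − k·ωz)/r = -1.1620/0.04 = -29.0500
ω₂ (FR) = (vx + vy + k·ωz)/r = 0.1620/0.04 = 4.0500
ω₃ (RL) = (vx + vy − k·ωz)/r = -0.4620/0.04 = -11.5500
ω₄ (RR) = (vx − vy + k·ωz)/r = -0.5380/0.04 = -13.4500

(-29.0500, 4.0500, -11.5500, -13.4500)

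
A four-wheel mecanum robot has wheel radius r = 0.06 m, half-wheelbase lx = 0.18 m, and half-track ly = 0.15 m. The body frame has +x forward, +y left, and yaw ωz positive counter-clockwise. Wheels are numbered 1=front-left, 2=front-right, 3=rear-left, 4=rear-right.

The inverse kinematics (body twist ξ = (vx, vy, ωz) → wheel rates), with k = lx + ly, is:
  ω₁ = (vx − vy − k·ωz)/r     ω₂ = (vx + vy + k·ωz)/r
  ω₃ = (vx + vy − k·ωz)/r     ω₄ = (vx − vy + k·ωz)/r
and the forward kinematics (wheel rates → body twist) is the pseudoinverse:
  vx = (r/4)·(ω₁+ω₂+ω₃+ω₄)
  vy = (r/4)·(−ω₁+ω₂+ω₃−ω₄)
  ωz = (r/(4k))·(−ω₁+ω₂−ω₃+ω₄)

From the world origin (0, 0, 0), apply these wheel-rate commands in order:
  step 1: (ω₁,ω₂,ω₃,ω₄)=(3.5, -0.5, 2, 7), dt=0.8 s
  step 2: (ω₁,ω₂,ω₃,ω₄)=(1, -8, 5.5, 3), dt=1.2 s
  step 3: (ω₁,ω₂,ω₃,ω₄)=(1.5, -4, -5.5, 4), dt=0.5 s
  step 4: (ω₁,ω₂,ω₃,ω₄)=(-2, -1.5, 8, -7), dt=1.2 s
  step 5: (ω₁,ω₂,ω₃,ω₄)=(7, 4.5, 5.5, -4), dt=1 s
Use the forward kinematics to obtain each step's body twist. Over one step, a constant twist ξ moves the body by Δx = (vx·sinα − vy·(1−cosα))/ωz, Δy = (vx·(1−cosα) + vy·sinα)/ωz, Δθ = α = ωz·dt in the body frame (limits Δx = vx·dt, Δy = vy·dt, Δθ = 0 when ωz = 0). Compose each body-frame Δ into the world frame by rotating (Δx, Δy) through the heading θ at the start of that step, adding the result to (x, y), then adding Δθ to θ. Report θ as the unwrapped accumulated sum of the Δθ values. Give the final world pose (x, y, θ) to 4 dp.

step 1: ξ=(vx,vy,ωz)=(0.1800, -0.1350, 0.0455), dt=0.8 → body Δ=(0.1459, -0.1054, 0.0364) → world pose (0.1459, -0.1054, 0.0364)
step 2: ξ=(vx,vy,ωz)=(0.0225, -0.0975, -0.5227), dt=1.2 → body Δ=(-0.0102, -0.1177, -0.6273) → world pose (0.1400, -0.2233, -0.5909)
step 3: ξ=(vx,vy,ωz)=(-0.0600, -0.2250, 0.1818), dt=0.5 → body Δ=(-0.0248, -0.1137, 0.0909) → world pose (0.0560, -0.3039, -0.5000)
step 4: ξ=(vx,vy,ωz)=(-0.0375, 0.2325, -0.6591), dt=1.2 → body Δ=(0.0642, 0.2677, -0.7909) → world pose (0.2407, -0.0998, -1.2909)
step 5: ξ=(vx,vy,ωz)=(0.1950, 0.1050, -0.5455), dt=1.0 → body Δ=(0.2134, 0.0480, -0.5455) → world pose (0.3458, -0.2916, -1.8364)

(0.3458, -0.2916, -1.8364)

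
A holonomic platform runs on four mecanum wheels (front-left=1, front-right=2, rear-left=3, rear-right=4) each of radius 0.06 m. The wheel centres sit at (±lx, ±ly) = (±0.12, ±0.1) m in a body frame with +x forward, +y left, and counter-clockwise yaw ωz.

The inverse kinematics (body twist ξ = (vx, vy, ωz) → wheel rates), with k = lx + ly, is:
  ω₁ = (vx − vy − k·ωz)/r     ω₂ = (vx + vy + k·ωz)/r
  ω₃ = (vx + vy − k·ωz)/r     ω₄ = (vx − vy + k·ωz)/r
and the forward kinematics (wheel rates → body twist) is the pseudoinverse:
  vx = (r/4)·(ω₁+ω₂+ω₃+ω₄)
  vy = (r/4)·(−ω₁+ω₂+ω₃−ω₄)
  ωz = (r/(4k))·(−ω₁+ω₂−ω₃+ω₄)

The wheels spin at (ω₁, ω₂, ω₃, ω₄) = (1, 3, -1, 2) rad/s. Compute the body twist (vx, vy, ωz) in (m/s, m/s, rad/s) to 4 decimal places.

(0.0750, -0.0150, 0.3409)

k = lx + ly = 0.12 + 0.1 = 0.2200
ω₁+ω₂+ω₃+ω₄ = 5.0000  →  vx = (0.06/4)·5.0000 = 0.0750
−ω₁+ω₂+ω₃−ω₄ = -1.0000  →  vy = (0.06/4)·-1.0000 = -0.0150
−ω₁+ω₂−ω₃+ω₄ = 5.0000  →  ωz = (0.06/0.8800)·5.0000 = 0.3409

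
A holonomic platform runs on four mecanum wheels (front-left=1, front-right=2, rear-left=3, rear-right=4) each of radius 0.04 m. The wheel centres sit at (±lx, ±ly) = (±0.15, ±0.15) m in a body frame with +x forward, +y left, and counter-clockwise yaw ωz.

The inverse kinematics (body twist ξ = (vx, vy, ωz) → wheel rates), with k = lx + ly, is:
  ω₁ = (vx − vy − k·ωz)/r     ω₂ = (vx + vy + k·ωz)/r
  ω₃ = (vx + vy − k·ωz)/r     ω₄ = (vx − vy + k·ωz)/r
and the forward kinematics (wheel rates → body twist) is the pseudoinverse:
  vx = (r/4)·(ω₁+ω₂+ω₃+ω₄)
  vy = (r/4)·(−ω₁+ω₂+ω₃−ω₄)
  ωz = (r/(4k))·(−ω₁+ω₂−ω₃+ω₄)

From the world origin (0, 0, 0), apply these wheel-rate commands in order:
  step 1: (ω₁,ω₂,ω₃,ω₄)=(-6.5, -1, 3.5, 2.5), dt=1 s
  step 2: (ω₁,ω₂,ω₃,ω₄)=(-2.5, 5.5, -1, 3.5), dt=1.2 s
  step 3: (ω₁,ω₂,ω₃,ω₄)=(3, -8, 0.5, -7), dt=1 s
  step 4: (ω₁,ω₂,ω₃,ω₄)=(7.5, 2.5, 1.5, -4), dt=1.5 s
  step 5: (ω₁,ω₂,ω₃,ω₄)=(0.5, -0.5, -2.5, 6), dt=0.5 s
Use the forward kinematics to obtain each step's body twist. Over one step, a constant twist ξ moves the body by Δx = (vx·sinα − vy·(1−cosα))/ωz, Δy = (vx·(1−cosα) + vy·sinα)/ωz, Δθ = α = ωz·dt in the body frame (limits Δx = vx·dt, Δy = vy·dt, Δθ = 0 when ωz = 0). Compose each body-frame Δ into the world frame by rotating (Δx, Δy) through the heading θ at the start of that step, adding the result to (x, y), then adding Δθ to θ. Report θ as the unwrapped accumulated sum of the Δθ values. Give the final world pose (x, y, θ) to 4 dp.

(0.0352, -0.0115, -0.3667)

step 1: ξ=(vx,vy,ωz)=(-0.0150, 0.0650, 0.1500), dt=1.0 → body Δ=(-0.0198, 0.0636, 0.1500) → world pose (-0.0198, 0.0636, 0.1500)
step 2: ξ=(vx,vy,ωz)=(0.0550, 0.0350, 0.4167), dt=1.2 → body Δ=(0.0530, 0.0564, 0.5000) → world pose (0.0242, 0.1274, 0.6500)
step 3: ξ=(vx,vy,ωz)=(-0.1150, -0.0350, -0.6167), dt=1.0 → body Δ=(-0.1183, 0.0015, -0.6167) → world pose (-0.0709, 0.0570, 0.0333)
step 4: ξ=(vx,vy,ωz)=(0.0750, 0.0050, -0.3500), dt=1.5 → body Δ=(0.1093, -0.0217, -0.5250) → world pose (0.0391, 0.0389, -0.4917)
step 5: ξ=(vx,vy,ωz)=(0.0350, -0.0950, 0.2500), dt=0.5 → body Δ=(0.0204, -0.0463, 0.1250) → world pose (0.0352, -0.0115, -0.3667)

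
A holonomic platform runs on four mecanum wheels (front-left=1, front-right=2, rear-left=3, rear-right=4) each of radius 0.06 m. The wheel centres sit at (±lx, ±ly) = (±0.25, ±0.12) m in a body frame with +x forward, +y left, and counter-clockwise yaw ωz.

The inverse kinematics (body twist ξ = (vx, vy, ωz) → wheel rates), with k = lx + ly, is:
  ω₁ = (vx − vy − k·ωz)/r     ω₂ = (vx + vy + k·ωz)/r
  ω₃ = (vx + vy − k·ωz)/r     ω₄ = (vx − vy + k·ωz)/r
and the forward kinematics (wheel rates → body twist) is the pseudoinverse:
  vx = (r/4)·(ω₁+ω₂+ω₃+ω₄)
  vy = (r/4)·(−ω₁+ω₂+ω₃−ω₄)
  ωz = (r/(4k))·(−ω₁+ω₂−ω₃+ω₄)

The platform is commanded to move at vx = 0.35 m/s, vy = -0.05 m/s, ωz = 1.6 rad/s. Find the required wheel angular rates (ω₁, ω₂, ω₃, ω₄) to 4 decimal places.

k = lx + ly = 0.25 + 0.12 = 0.3700;  k·ωz = 0.3700·1.6 = 0.5920
ω₁ (FL) = (vx − vy − k·ωz)/r = -0.1920/0.06 = -3.2000
ω₂ (FR) = (vx + vy + k·ωz)/r = 0.8920/0.06 = 14.8667
ω₃ (RL) = (vx + vy − k·ωz)/r = -0.2920/0.06 = -4.8667
ω₄ (RR) = (vx − vy + k·ωz)/r = 0.9920/0.06 = 16.5333

(-3.2000, 14.8667, -4.8667, 16.5333)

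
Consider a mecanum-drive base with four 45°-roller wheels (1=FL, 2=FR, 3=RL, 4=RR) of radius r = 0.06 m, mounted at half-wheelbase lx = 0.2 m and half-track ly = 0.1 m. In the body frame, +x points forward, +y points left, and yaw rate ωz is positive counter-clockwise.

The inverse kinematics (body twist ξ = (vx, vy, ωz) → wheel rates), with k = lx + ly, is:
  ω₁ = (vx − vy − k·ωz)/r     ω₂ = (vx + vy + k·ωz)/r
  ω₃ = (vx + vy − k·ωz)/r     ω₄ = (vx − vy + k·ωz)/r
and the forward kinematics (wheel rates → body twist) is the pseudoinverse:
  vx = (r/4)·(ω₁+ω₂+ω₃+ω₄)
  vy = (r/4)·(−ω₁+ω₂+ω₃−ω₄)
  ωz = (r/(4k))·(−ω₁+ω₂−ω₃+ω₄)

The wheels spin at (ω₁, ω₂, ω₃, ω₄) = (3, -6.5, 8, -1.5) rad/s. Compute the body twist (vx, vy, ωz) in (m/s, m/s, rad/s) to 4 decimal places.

k = lx + ly = 0.2 + 0.1 = 0.3000
ω₁+ω₂+ω₃+ω₄ = 3.0000  →  vx = (0.06/4)·3.0000 = 0.0450
−ω₁+ω₂+ω₃−ω₄ = 0.0000  →  vy = (0.06/4)·0.0000 = 0.0000
−ω₁+ω₂−ω₃+ω₄ = -19.0000  →  ωz = (0.06/1.2000)·-19.0000 = -0.9500

(0.0450, 0.0000, -0.9500)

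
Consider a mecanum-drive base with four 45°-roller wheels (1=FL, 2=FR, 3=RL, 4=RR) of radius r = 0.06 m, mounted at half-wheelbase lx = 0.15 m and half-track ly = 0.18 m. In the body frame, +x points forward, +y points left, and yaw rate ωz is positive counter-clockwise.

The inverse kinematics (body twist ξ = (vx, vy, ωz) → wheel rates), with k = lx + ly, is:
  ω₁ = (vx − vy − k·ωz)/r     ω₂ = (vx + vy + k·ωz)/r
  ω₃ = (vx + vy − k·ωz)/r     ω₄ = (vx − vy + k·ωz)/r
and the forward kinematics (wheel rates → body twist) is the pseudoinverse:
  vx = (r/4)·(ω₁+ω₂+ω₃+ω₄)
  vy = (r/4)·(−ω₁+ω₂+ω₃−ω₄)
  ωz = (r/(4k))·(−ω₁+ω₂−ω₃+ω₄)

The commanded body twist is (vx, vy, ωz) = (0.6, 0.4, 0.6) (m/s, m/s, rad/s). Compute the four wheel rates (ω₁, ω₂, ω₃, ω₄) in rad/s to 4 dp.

(0.0333, 19.9667, 13.3667, 6.6333)

k = lx + ly = 0.15 + 0.18 = 0.3300;  k·ωz = 0.3300·0.6 = 0.1980
ω₁ (FL) = (vx − vy − k·ωz)/r = 0.0020/0.06 = 0.0333
ω₂ (FR) = (vx + vy + k·ωz)/r = 1.1980/0.06 = 19.9667
ω₃ (RL) = (vx + vy − k·ωz)/r = 0.8020/0.06 = 13.3667
ω₄ (RR) = (vx − vy + k·ωz)/r = 0.3980/0.06 = 6.6333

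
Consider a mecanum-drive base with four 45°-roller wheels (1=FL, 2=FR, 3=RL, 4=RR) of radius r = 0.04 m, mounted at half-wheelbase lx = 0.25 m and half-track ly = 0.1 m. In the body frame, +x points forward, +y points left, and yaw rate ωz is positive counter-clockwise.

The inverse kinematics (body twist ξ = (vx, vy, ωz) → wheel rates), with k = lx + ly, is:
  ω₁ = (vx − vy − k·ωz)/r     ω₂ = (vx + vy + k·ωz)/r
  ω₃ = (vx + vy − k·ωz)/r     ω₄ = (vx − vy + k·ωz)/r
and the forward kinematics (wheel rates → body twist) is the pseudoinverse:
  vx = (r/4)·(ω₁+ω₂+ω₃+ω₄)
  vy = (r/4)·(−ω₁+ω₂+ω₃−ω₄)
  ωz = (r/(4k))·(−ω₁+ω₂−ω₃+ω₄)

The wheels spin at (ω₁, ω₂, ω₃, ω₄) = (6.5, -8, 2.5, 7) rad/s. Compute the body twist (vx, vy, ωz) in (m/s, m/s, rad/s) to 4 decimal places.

(0.0800, -0.1900, -0.2857)

k = lx + ly = 0.25 + 0.1 = 0.3500
ω₁+ω₂+ω₃+ω₄ = 8.0000  →  vx = (0.04/4)·8.0000 = 0.0800
−ω₁+ω₂+ω₃−ω₄ = -19.0000  →  vy = (0.04/4)·-19.0000 = -0.1900
−ω₁+ω₂−ω₃+ω₄ = -10.0000  →  ωz = (0.04/1.4000)·-10.0000 = -0.2857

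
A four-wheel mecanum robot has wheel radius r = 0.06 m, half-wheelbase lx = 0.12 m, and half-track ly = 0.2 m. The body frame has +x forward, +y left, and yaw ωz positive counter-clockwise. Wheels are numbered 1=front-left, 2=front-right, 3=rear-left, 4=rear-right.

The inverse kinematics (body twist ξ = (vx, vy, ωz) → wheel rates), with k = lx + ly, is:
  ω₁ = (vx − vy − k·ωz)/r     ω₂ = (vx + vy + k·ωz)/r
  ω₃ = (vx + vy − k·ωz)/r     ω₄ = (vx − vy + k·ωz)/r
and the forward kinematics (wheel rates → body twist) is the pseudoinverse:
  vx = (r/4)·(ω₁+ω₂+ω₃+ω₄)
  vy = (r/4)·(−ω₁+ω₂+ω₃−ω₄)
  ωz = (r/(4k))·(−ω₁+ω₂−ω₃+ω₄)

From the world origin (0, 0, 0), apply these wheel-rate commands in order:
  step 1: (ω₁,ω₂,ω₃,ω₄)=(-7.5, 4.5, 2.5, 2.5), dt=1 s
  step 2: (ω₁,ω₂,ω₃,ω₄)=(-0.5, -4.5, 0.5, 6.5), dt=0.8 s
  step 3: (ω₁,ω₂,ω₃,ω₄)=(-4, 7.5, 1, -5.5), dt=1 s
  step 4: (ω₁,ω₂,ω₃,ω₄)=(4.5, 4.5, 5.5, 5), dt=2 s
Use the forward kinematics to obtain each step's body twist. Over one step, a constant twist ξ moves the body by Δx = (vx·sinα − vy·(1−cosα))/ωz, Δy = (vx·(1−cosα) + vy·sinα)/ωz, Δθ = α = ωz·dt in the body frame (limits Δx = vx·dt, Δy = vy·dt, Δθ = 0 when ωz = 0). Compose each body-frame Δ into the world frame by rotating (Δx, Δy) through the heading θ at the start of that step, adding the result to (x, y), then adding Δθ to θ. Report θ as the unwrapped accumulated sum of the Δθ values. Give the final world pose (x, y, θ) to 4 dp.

(0.2467, 0.7282, 0.8250)

step 1: ξ=(vx,vy,ωz)=(0.0300, 0.1800, 0.5625), dt=1.0 → body Δ=(-0.0209, 0.1789, 0.5625) → world pose (-0.0209, 0.1789, 0.5625)
step 2: ξ=(vx,vy,ωz)=(0.0300, -0.1500, 0.0938), dt=0.8 → body Δ=(0.0285, -0.1190, 0.0750) → world pose (0.0667, 0.0934, 0.6375)
step 3: ξ=(vx,vy,ωz)=(-0.0150, 0.2700, 0.2344), dt=1.0 → body Δ=(-0.0464, 0.2658, 0.2344) → world pose (-0.1288, 0.2794, 0.8719)
step 4: ξ=(vx,vy,ωz)=(0.2925, 0.0075, -0.0234), dt=2.0 → body Δ=(0.5851, 0.0013, -0.0469) → world pose (0.2467, 0.7282, 0.8250)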